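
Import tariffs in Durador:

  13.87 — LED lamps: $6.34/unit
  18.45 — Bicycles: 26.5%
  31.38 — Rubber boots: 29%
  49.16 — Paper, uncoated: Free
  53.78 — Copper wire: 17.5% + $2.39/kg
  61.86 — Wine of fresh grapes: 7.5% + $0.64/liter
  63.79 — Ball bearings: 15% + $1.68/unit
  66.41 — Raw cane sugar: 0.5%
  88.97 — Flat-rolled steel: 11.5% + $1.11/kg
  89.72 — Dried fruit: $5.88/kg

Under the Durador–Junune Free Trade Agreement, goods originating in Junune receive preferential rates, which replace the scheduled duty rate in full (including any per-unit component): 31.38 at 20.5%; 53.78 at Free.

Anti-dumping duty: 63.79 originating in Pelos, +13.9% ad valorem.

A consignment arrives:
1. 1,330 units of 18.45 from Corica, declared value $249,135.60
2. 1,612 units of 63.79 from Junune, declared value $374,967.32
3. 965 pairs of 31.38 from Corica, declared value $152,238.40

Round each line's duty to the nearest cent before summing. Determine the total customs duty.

$169,123.33

Line 1 (18.45, Corica, 1,330 units, $249,135.60):
Base rate for 18.45 is 26.5%.
Duty = $249,135.60 × 26.5% = $66,020.93.
Line 2 (63.79, Junune, 1,612 units, $374,967.32):
Base rate for 63.79 is 15% + $1.68/unit.
Origin Junune is the FTA partner but 63.79 is not on the preference list; base rate stands.
The additional-duty order on 63.79 targets Pelos, not Junune; it does not apply.
Duty = $374,967.32 × 15% + 1,612 × $1.68 = $58,953.26.
Line 3 (31.38, Corica, 965 pairs, $152,238.40):
Base rate for 31.38 is 29%.
31.38 has an FTA preferential rate, but origin Corica is not Junune; base rate stands.
Duty = $152,238.40 × 29% = $44,149.14.
Total = $66,020.93 + $58,953.26 + $44,149.14 = $169,123.33.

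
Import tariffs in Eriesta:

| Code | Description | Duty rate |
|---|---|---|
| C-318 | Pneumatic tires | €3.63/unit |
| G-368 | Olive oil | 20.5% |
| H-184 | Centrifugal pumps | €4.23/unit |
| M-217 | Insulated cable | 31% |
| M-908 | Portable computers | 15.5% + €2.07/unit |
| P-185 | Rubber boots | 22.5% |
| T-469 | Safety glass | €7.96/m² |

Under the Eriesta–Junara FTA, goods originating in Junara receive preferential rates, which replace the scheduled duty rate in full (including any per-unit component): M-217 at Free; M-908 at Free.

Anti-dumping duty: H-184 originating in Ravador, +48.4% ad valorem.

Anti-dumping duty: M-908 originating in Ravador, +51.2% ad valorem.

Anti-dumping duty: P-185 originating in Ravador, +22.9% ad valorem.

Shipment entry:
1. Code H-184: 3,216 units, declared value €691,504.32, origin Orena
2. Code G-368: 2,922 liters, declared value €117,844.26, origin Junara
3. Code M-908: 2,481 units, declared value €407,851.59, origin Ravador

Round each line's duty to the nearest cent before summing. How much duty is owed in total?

Line 1 (H-184, Orena, 3,216 units, €691,504.32):
Base rate for H-184 is €4.23/unit.
The additional-duty order on H-184 targets Ravador, not Orena; it does not apply.
Duty = 3,216 × €4.23 = €13,603.68.
Line 2 (G-368, Junara, 2,922 liters, €117,844.26):
Base rate for G-368 is 20.5%.
Origin Junara is the FTA partner but G-368 is not on the preference list; base rate stands.
Duty = €117,844.26 × 20.5% = €24,158.07.
Line 3 (M-908, Ravador, 2,481 units, €407,851.59):
Base rate for M-908 is 15.5% + €2.07/unit.
M-908 has an FTA preferential rate, but origin Ravador is not Junara; base rate stands.
Additional duty on M-908 from Ravador: +51.2%. Applied ad valorem rate: 15.5% + 51.2% = 66.7%.
Duty = €407,851.59 × 66.7% + 2,481 × €2.07 = €277,172.68.
Total = €13,603.68 + €24,158.07 + €277,172.68 = €314,934.43.

€314,934.43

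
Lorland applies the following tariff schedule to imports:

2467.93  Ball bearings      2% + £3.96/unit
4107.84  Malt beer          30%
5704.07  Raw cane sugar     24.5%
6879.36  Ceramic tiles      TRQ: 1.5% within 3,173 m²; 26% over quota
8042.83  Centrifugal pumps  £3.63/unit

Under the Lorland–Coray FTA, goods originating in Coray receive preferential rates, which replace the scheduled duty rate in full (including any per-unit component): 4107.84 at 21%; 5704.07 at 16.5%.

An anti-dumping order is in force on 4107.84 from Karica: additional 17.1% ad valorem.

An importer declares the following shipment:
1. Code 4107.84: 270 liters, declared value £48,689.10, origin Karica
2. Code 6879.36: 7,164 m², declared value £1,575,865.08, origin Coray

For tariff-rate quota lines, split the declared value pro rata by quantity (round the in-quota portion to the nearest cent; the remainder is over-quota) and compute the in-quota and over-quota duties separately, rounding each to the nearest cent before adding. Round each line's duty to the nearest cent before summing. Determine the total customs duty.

£261,656.11

Line 1 (4107.84, Karica, 270 liters, £48,689.10):
Base rate for 4107.84 is 30%.
4107.84 has an FTA preferential rate, but origin Karica is not Coray; base rate stands.
Additional duty on 4107.84 from Karica: +17.1%. Applied ad valorem rate: 30% + 17.1% = 47.1%.
Duty = £48,689.10 × 47.1% = £22,932.57.
Line 2 (6879.36, Coray, 7,164 m², £1,575,865.08):
Code 6879.36 is under a tariff-rate quota (threshold 3,173 m²). In-quota: 3,173 m² at 1.5%; over-quota: 3,991 m² at 26%.
Pro-rata value split: in-quota = £1,575,865.08 × 3,173/7,164 = £697,964.81; over-quota = £1,575,865.08 − £697,964.81 = £877,900.27.
In-quota duty = £697,964.81 × 1.5% = £10,469.47. Over-quota duty = £877,900.27 × 26% = £228,254.07.
Line duty = £10,469.47 + £228,254.07 = £238,723.54.
Total = £22,932.57 + £238,723.54 = £261,656.11.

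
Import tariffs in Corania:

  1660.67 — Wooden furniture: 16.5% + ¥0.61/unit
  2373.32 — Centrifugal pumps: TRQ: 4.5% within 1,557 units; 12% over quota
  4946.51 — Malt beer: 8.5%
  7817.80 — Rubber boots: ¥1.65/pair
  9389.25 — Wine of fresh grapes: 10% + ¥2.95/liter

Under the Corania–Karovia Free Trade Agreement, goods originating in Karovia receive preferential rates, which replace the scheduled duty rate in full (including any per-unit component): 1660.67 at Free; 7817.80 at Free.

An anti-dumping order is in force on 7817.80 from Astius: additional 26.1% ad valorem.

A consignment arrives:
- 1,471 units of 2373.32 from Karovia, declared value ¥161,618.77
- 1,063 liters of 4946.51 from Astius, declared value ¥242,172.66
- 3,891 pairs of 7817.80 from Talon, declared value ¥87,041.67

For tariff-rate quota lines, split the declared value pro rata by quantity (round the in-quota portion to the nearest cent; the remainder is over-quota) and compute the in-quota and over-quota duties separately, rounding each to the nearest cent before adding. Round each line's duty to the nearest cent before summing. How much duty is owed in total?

Line 1 (2373.32, Karovia, 1,471 units, ¥161,618.77):
Code 2373.32 is under a tariff-rate quota (threshold 1,557 units). Quantity 1,471 units is within the quota, so the in-quota rate 4.5% applies to the full value.
Duty = ¥161,618.77 × 4.5% = ¥7,272.84.
Line 2 (4946.51, Astius, 1,063 liters, ¥242,172.66):
Base rate for 4946.51 is 8.5%.
Duty = ¥242,172.66 × 8.5% = ¥20,584.68.
Line 3 (7817.80, Talon, 3,891 pairs, ¥87,041.67):
Base rate for 7817.80 is ¥1.65/pair.
7817.80 has an FTA preferential rate, but origin Talon is not Karovia; base rate stands.
The additional-duty order on 7817.80 targets Astius, not Talon; it does not apply.
Duty = 3,891 × ¥1.65 = ¥6,420.15.
Total = ¥7,272.84 + ¥20,584.68 + ¥6,420.15 = ¥34,277.67.

¥34,277.67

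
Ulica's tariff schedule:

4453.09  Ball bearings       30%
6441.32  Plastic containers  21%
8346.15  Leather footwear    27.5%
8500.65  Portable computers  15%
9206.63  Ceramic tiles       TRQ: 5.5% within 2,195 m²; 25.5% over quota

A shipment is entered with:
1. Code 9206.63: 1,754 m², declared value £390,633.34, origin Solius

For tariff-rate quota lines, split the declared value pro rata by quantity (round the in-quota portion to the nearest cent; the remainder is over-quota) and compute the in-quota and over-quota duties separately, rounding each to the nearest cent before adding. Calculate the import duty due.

£21,484.83

Line 1 (9206.63, Solius, 1,754 m², £390,633.34):
Code 9206.63 is under a tariff-rate quota (threshold 2,195 m²). Quantity 1,754 m² is within the quota, so the in-quota rate 5.5% applies to the full value.
Duty = £390,633.34 × 5.5% = £21,484.83.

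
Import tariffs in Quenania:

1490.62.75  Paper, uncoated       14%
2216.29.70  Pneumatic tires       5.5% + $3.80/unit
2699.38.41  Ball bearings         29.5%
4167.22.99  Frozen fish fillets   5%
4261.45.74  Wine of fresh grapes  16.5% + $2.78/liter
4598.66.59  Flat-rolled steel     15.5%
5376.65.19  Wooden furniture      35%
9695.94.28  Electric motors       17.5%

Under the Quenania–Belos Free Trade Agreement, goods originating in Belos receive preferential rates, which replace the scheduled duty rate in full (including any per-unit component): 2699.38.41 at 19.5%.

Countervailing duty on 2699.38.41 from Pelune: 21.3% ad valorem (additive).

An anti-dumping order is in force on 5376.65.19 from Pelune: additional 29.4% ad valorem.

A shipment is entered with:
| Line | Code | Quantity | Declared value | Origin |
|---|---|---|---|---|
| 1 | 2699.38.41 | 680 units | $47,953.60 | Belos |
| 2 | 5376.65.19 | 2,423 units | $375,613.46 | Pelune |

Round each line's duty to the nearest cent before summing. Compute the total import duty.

Line 1 (2699.38.41, Belos, 680 units, $47,953.60):
Base rate for 2699.38.41 is 29.5%.
Origin Belos qualifies under the Quenania–Belos agreement and 2699.38.41 is covered: preferential rate 19.5% applies instead.
The additional-duty order on 2699.38.41 targets Pelune, not Belos; it does not apply.
Duty = $47,953.60 × 19.5% = $9,350.95.
Line 2 (5376.65.19, Pelune, 2,423 units, $375,613.46):
Base rate for 5376.65.19 is 35%.
Additional duty on 5376.65.19 from Pelune: +29.4%. Applied ad valorem rate: 35% + 29.4% = 64.4%.
Duty = $375,613.46 × 64.4% = $241,895.07.
Total = $9,350.95 + $241,895.07 = $251,246.02.

$251,246.02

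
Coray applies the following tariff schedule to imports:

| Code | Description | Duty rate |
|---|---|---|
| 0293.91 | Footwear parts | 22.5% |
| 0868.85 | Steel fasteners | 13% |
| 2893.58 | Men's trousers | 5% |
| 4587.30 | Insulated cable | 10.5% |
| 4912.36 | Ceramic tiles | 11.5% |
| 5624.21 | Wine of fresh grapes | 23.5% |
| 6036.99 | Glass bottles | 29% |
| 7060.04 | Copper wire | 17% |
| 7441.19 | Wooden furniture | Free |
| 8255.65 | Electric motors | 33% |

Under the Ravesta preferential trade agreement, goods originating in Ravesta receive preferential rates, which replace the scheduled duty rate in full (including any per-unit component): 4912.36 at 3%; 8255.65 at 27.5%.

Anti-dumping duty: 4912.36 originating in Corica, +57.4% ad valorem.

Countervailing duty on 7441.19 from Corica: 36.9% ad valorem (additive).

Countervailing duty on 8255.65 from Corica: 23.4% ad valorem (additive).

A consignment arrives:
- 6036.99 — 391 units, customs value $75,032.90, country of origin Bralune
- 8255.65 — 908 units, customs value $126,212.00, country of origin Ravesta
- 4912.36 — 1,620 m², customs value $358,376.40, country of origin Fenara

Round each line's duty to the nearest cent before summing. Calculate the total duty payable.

Line 1 (6036.99, Bralune, 391 units, $75,032.90):
Base rate for 6036.99 is 29%.
Duty = $75,032.90 × 29% = $21,759.54.
Line 2 (8255.65, Ravesta, 908 units, $126,212.00):
Base rate for 8255.65 is 33%.
Origin Ravesta qualifies under the Coray–Ravesta agreement and 8255.65 is covered: preferential rate 27.5% applies instead.
The additional-duty order on 8255.65 targets Corica, not Ravesta; it does not apply.
Duty = $126,212.00 × 27.5% = $34,708.30.
Line 3 (4912.36, Fenara, 1,620 m², $358,376.40):
Base rate for 4912.36 is 11.5%.
4912.36 has an FTA preferential rate, but origin Fenara is not Ravesta; base rate stands.
The additional-duty order on 4912.36 targets Corica, not Fenara; it does not apply.
Duty = $358,376.40 × 11.5% = $41,213.29.
Total = $21,759.54 + $34,708.30 + $41,213.29 = $97,681.13.

$97,681.13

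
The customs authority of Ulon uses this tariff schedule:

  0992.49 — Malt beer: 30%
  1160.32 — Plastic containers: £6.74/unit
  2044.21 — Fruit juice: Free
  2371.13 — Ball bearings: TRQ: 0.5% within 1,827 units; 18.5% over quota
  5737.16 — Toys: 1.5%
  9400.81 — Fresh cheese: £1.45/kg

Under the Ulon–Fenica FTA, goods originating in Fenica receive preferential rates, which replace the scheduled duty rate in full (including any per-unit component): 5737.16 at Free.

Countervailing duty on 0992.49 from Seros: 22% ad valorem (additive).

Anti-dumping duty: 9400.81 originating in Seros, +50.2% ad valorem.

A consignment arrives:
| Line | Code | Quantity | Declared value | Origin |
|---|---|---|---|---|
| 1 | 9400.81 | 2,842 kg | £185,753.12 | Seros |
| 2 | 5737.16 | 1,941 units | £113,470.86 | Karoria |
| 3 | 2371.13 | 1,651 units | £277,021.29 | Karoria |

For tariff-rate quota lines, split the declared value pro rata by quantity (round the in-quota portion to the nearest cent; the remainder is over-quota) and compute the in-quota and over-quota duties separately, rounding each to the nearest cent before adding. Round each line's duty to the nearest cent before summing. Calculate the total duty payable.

Line 1 (9400.81, Seros, 2,842 kg, £185,753.12):
Base rate for 9400.81 is £1.45/kg.
Additional duty on 9400.81 from Seros: +50.2% ad valorem. Applied ad valorem rate = 50.2%.
Duty = £185,753.12 × 50.2% + 2,842 × £1.45 = £97,368.97.
Line 2 (5737.16, Karoria, 1,941 units, £113,470.86):
Base rate for 5737.16 is 1.5%.
5737.16 has an FTA preferential rate, but origin Karoria is not Fenica; base rate stands.
Duty = £113,470.86 × 1.5% = £1,702.06.
Line 3 (2371.13, Karoria, 1,651 units, £277,021.29):
Code 2371.13 is under a tariff-rate quota (threshold 1,827 units). Quantity 1,651 units is within the quota, so the in-quota rate 0.5% applies to the full value.
Duty = £277,021.29 × 0.5% = £1,385.11.
Total = £97,368.97 + £1,702.06 + £1,385.11 = £100,456.14.

£100,456.14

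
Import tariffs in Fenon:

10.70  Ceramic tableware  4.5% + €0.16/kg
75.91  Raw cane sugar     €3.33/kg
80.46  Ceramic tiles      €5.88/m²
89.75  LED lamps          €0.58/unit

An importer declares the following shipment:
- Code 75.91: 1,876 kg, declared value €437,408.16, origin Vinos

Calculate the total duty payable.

€6,247.08

Line 1 (75.91, Vinos, 1,876 kg, €437,408.16):
Base rate for 75.91 is €3.33/kg.
Duty = 1,876 × €3.33 = €6,247.08.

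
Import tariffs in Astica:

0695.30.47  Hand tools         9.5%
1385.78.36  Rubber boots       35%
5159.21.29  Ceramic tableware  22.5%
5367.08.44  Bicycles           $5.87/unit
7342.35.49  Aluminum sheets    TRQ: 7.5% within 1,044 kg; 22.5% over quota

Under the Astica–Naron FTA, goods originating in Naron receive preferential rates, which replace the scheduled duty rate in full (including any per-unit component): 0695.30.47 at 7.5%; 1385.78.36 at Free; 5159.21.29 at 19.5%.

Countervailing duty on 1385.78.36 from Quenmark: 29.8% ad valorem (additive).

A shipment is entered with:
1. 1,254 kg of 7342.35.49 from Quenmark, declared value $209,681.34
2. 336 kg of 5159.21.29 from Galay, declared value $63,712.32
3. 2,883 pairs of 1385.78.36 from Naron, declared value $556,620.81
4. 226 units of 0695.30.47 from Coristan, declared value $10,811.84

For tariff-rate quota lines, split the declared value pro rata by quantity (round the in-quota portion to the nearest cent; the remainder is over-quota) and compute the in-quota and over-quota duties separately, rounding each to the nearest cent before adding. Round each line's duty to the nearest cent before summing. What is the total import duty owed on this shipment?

Line 1 (7342.35.49, Quenmark, 1,254 kg, $209,681.34):
Code 7342.35.49 is under a tariff-rate quota (threshold 1,044 kg). In-quota: 1,044 kg at 7.5%; over-quota: 210 kg at 22.5%.
Pro-rata value split: in-quota = $209,681.34 × 1,044/1,254 = $174,567.24; over-quota = $209,681.34 − $174,567.24 = $35,114.10.
In-quota duty = $174,567.24 × 7.5% = $13,092.54. Over-quota duty = $35,114.10 × 22.5% = $7,900.67.
Line duty = $13,092.54 + $7,900.67 = $20,993.21.
Line 2 (5159.21.29, Galay, 336 kg, $63,712.32):
Base rate for 5159.21.29 is 22.5%.
5159.21.29 has an FTA preferential rate, but origin Galay is not Naron; base rate stands.
Duty = $63,712.32 × 22.5% = $14,335.27.
Line 3 (1385.78.36, Naron, 2,883 pairs, $556,620.81):
Base rate for 1385.78.36 is 35%.
Origin Naron qualifies under the Astica–Naron agreement and 1385.78.36 is covered: preferential rate Free applies instead.
The additional-duty order on 1385.78.36 targets Quenmark, not Naron; it does not apply.
Duty = $556,620.81 × 0% = $0.00.
Line 4 (0695.30.47, Coristan, 226 units, $10,811.84):
Base rate for 0695.30.47 is 9.5%.
0695.30.47 has an FTA preferential rate, but origin Coristan is not Naron; base rate stands.
Duty = $10,811.84 × 9.5% = $1,027.12.
Total = $20,993.21 + $14,335.27 + $0.00 + $1,027.12 = $36,355.60.

$36,355.60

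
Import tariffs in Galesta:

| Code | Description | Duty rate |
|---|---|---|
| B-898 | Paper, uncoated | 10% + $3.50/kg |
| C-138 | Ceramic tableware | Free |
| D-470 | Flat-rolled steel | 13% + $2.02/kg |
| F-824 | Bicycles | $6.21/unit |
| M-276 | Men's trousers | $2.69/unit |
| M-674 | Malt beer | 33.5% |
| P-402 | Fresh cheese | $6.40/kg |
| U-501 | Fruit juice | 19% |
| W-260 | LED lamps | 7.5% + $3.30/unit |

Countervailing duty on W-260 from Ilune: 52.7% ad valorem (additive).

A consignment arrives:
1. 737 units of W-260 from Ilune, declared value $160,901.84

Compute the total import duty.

Line 1 (W-260, Ilune, 737 units, $160,901.84):
Base rate for W-260 is 7.5% + $3.30/unit.
Additional duty on W-260 from Ilune: +52.7%. Applied ad valorem rate: 7.5% + 52.7% = 60.2%.
Duty = $160,901.84 × 60.2% + 737 × $3.30 = $99,295.01.

$99,295.01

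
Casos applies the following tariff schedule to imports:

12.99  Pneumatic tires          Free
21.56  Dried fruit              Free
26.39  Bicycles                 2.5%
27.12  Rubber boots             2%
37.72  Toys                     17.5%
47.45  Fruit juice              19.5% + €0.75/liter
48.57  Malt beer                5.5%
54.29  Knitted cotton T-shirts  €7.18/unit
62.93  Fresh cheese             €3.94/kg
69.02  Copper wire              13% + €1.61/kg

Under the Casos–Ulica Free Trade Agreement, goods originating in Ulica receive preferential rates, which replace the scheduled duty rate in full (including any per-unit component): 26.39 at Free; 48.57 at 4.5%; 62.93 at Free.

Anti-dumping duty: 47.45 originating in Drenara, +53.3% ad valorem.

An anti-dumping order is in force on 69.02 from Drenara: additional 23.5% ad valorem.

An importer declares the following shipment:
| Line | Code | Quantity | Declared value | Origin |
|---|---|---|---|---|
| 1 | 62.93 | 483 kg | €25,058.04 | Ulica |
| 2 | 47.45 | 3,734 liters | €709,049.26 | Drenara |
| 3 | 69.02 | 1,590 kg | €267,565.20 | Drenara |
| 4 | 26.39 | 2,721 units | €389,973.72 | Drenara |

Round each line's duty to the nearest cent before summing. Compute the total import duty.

€628,958.90

Line 1 (62.93, Ulica, 483 kg, €25,058.04):
Base rate for 62.93 is €3.94/kg.
Origin Ulica qualifies under the Casos–Ulica agreement and 62.93 is covered: preferential rate Free applies instead.
Duty = €25,058.04 × 0% = €0.00.
Line 2 (47.45, Drenara, 3,734 liters, €709,049.26):
Base rate for 47.45 is 19.5% + €0.75/liter.
Additional duty on 47.45 from Drenara: +53.3%. Applied ad valorem rate: 19.5% + 53.3% = 72.8%.
Duty = €709,049.26 × 72.8% + 3,734 × €0.75 = €518,988.36.
Line 3 (69.02, Drenara, 1,590 kg, €267,565.20):
Base rate for 69.02 is 13% + €1.61/kg.
Additional duty on 69.02 from Drenara: +23.5%. Applied ad valorem rate: 13% + 23.5% = 36.5%.
Duty = €267,565.20 × 36.5% + 1,590 × €1.61 = €100,221.20.
Line 4 (26.39, Drenara, 2,721 units, €389,973.72):
Base rate for 26.39 is 2.5%.
26.39 has an FTA preferential rate, but origin Drenara is not Ulica; base rate stands.
Duty = €389,973.72 × 2.5% = €9,749.34.
Total = €0.00 + €518,988.36 + €100,221.20 + €9,749.34 = €628,958.90.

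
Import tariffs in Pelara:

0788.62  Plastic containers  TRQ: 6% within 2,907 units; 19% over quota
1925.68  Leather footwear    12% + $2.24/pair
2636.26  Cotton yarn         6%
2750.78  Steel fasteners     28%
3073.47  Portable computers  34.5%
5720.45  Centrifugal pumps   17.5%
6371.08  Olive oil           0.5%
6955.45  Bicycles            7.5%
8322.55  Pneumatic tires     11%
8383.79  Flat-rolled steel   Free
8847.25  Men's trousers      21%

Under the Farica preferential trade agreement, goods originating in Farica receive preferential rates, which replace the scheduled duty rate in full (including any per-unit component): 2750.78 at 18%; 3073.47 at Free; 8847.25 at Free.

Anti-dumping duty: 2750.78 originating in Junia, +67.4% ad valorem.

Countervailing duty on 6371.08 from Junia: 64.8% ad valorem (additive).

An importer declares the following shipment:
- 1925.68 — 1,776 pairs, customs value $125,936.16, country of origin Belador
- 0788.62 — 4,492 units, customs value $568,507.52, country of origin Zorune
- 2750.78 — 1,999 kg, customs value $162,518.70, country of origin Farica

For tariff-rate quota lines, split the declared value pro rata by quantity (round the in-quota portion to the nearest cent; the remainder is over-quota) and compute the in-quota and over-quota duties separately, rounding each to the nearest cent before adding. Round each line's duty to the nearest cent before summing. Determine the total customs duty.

$108,532.09

Line 1 (1925.68, Belador, 1,776 pairs, $125,936.16):
Base rate for 1925.68 is 12% + $2.24/pair.
Duty = $125,936.16 × 12% + 1,776 × $2.24 = $19,090.58.
Line 2 (0788.62, Zorune, 4,492 units, $568,507.52):
Code 0788.62 is under a tariff-rate quota (threshold 2,907 units). In-quota: 2,907 units at 6%; over-quota: 1,585 units at 19%.
Pro-rata value split: in-quota = $568,507.52 × 2,907/4,492 = $367,909.92; over-quota = $568,507.52 − $367,909.92 = $200,597.60.
In-quota duty = $367,909.92 × 6% = $22,074.60. Over-quota duty = $200,597.60 × 19% = $38,113.54.
Line duty = $22,074.60 + $38,113.54 = $60,188.14.
Line 3 (2750.78, Farica, 1,999 kg, $162,518.70):
Base rate for 2750.78 is 28%.
Origin Farica qualifies under the Pelara–Farica agreement and 2750.78 is covered: preferential rate 18% applies instead.
The additional-duty order on 2750.78 targets Junia, not Farica; it does not apply.
Duty = $162,518.70 × 18% = $29,253.37.
Total = $19,090.58 + $60,188.14 + $29,253.37 = $108,532.09.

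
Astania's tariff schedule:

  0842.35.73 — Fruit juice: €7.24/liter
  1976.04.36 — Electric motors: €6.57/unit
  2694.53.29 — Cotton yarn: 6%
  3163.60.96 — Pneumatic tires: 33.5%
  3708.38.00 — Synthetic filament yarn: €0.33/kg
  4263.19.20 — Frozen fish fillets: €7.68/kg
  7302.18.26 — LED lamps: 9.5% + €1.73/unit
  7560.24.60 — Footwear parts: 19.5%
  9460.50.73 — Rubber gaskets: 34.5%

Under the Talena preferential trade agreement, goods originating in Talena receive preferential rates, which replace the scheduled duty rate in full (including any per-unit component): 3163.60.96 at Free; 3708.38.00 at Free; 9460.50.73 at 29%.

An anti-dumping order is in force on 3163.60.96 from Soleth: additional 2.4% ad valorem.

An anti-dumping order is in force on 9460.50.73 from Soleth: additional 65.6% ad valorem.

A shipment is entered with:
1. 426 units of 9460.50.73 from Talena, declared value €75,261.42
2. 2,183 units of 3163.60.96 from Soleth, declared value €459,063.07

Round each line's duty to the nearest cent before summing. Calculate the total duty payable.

€186,629.45

Line 1 (9460.50.73, Talena, 426 units, €75,261.42):
Base rate for 9460.50.73 is 34.5%.
Origin Talena qualifies under the Astania–Talena agreement and 9460.50.73 is covered: preferential rate 29% applies instead.
The additional-duty order on 9460.50.73 targets Soleth, not Talena; it does not apply.
Duty = €75,261.42 × 29% = €21,825.81.
Line 2 (3163.60.96, Soleth, 2,183 units, €459,063.07):
Base rate for 3163.60.96 is 33.5%.
3163.60.96 has an FTA preferential rate, but origin Soleth is not Talena; base rate stands.
Additional duty on 3163.60.96 from Soleth: +2.4%. Applied ad valorem rate: 33.5% + 2.4% = 35.9%.
Duty = €459,063.07 × 35.9% = €164,803.64.
Total = €21,825.81 + €164,803.64 = €186,629.45.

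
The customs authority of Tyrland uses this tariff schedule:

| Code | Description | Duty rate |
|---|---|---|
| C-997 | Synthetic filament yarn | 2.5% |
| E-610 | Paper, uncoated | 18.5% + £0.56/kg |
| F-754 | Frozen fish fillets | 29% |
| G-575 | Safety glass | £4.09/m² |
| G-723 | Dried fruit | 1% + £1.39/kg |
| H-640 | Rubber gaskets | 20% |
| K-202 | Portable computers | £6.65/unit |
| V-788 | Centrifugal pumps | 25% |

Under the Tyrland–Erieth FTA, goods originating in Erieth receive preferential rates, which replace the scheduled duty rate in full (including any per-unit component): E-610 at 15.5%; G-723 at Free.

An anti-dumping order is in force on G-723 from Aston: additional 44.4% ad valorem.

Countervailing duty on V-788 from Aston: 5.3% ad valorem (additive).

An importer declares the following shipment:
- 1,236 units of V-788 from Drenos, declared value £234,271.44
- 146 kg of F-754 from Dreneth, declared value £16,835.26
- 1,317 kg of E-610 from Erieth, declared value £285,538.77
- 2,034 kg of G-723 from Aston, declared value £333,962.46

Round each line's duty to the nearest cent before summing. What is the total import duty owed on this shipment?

Line 1 (V-788, Drenos, 1,236 units, £234,271.44):
Base rate for V-788 is 25%.
The additional-duty order on V-788 targets Aston, not Drenos; it does not apply.
Duty = £234,271.44 × 25% = £58,567.86.
Line 2 (F-754, Dreneth, 146 kg, £16,835.26):
Base rate for F-754 is 29%.
Duty = £16,835.26 × 29% = £4,882.23.
Line 3 (E-610, Erieth, 1,317 kg, £285,538.77):
Base rate for E-610 is 18.5% + £0.56/kg.
Origin Erieth qualifies under the Tyrland–Erieth agreement and E-610 is covered: preferential rate 15.5% applies instead.
Duty = £285,538.77 × 15.5% = £44,258.51.
Line 4 (G-723, Aston, 2,034 kg, £333,962.46):
Base rate for G-723 is 1% + £1.39/kg.
G-723 has an FTA preferential rate, but origin Aston is not Erieth; base rate stands.
Additional duty on G-723 from Aston: +44.4%. Applied ad valorem rate: 1% + 44.4% = 45.4%.
Duty = £333,962.46 × 45.4% + 2,034 × £1.39 = £154,446.22.
Total = £58,567.86 + £4,882.23 + £44,258.51 + £154,446.22 = £262,154.82.

£262,154.82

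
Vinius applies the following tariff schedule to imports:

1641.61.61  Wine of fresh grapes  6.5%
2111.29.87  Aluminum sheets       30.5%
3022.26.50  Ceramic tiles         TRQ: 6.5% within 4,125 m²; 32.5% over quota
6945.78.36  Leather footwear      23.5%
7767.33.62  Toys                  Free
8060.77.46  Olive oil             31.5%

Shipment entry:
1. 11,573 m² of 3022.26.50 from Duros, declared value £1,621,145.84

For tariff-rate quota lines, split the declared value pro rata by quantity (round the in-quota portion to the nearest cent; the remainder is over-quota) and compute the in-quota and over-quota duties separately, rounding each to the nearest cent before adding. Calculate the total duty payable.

Line 1 (3022.26.50, Duros, 11,573 m², £1,621,145.84):
Code 3022.26.50 is under a tariff-rate quota (threshold 4,125 m²). In-quota: 4,125 m² at 6.5%; over-quota: 7,448 m² at 32.5%.
Pro-rata value split: in-quota = £1,621,145.84 × 4,125/11,573 = £577,830.00; over-quota = £1,621,145.84 − £577,830.00 = £1,043,315.84.
In-quota duty = £577,830.00 × 6.5% = £37,558.95. Over-quota duty = £1,043,315.84 × 32.5% = £339,077.65.
Line duty = £37,558.95 + £339,077.65 = £376,636.60.

£376,636.60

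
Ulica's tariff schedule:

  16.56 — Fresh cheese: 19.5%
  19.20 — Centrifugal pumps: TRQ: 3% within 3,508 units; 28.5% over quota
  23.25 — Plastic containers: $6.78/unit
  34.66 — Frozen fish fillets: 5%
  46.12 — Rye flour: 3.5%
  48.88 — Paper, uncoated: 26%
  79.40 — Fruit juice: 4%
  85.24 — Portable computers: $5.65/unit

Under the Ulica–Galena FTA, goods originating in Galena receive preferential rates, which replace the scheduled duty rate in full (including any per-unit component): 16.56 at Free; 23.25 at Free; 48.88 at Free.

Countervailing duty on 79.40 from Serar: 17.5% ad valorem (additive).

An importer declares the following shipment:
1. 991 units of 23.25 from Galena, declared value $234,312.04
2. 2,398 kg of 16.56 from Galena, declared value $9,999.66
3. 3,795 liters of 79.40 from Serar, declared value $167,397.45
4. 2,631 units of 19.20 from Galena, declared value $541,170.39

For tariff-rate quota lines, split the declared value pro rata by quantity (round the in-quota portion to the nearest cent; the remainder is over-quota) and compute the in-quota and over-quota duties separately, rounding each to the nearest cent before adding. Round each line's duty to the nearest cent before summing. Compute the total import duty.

$52,225.56

Line 1 (23.25, Galena, 991 units, $234,312.04):
Base rate for 23.25 is $6.78/unit.
Origin Galena qualifies under the Ulica–Galena agreement and 23.25 is covered: preferential rate Free applies instead.
Duty = $234,312.04 × 0% = $0.00.
Line 2 (16.56, Galena, 2,398 kg, $9,999.66):
Base rate for 16.56 is 19.5%.
Origin Galena qualifies under the Ulica–Galena agreement and 16.56 is covered: preferential rate Free applies instead.
Duty = $9,999.66 × 0% = $0.00.
Line 3 (79.40, Serar, 3,795 liters, $167,397.45):
Base rate for 79.40 is 4%.
Additional duty on 79.40 from Serar: +17.5%. Applied ad valorem rate: 4% + 17.5% = 21.5%.
Duty = $167,397.45 × 21.5% = $35,990.45.
Line 4 (19.20, Galena, 2,631 units, $541,170.39):
Code 19.20 is under a tariff-rate quota (threshold 3,508 units). Quantity 2,631 units is within the quota, so the in-quota rate 3% applies to the full value.
Duty = $541,170.39 × 3% = $16,235.11.
Total = $0.00 + $0.00 + $35,990.45 + $16,235.11 = $52,225.56.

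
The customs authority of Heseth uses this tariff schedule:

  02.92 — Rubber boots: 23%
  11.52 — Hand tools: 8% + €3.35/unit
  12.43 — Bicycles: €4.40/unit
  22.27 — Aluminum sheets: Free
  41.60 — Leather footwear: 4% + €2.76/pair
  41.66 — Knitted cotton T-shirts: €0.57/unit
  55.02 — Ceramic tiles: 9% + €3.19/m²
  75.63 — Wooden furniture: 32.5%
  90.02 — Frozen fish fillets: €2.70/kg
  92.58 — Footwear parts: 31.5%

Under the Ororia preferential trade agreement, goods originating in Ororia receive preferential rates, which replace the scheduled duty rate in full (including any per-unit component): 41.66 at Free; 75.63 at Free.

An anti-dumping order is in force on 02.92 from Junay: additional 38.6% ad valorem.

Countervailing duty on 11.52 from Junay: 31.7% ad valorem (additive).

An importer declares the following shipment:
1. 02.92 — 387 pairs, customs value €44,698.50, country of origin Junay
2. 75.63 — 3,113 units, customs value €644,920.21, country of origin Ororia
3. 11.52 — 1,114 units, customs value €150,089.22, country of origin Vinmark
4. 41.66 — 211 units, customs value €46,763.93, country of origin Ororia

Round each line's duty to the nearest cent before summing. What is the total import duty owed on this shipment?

€43,273.32

Line 1 (02.92, Junay, 387 pairs, €44,698.50):
Base rate for 02.92 is 23%.
Additional duty on 02.92 from Junay: +38.6%. Applied ad valorem rate: 23% + 38.6% = 61.6%.
Duty = €44,698.50 × 61.6% = €27,534.28.
Line 2 (75.63, Ororia, 3,113 units, €644,920.21):
Base rate for 75.63 is 32.5%.
Origin Ororia qualifies under the Heseth–Ororia agreement and 75.63 is covered: preferential rate Free applies instead.
Duty = €644,920.21 × 0% = €0.00.
Line 3 (11.52, Vinmark, 1,114 units, €150,089.22):
Base rate for 11.52 is 8% + €3.35/unit.
The additional-duty order on 11.52 targets Junay, not Vinmark; it does not apply.
Duty = €150,089.22 × 8% + 1,114 × €3.35 = €15,739.04.
Line 4 (41.66, Ororia, 211 units, €46,763.93):
Base rate for 41.66 is €0.57/unit.
Origin Ororia qualifies under the Heseth–Ororia agreement and 41.66 is covered: preferential rate Free applies instead.
Duty = €46,763.93 × 0% = €0.00.
Total = €27,534.28 + €0.00 + €15,739.04 + €0.00 = €43,273.32.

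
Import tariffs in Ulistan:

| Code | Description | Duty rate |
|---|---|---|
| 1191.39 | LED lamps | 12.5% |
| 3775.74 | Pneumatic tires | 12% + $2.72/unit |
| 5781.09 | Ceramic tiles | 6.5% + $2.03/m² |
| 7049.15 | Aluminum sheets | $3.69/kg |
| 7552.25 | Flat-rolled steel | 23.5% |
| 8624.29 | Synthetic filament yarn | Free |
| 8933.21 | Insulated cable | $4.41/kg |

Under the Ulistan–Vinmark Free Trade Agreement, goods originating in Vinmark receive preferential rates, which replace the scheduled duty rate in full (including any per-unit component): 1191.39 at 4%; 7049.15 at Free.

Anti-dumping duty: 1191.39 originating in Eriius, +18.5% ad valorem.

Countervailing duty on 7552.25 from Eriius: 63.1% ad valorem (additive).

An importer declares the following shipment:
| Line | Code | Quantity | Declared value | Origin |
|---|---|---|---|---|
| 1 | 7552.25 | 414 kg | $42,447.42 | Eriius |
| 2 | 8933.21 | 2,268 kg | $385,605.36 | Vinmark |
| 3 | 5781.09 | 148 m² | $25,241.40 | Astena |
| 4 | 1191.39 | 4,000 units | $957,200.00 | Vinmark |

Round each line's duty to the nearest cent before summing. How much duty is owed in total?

Line 1 (7552.25, Eriius, 414 kg, $42,447.42):
Base rate for 7552.25 is 23.5%.
Additional duty on 7552.25 from Eriius: +63.1%. Applied ad valorem rate: 23.5% + 63.1% = 86.6%.
Duty = $42,447.42 × 86.6% = $36,759.47.
Line 2 (8933.21, Vinmark, 2,268 kg, $385,605.36):
Base rate for 8933.21 is $4.41/kg.
Origin Vinmark is the FTA partner but 8933.21 is not on the preference list; base rate stands.
Duty = 2,268 × $4.41 = $10,001.88.
Line 3 (5781.09, Astena, 148 m², $25,241.40):
Base rate for 5781.09 is 6.5% + $2.03/m².
Duty = $25,241.40 × 6.5% + 148 × $2.03 = $1,941.13.
Line 4 (1191.39, Vinmark, 4,000 units, $957,200.00):
Base rate for 1191.39 is 12.5%.
Origin Vinmark qualifies under the Ulistan–Vinmark agreement and 1191.39 is covered: preferential rate 4% applies instead.
The additional-duty order on 1191.39 targets Eriius, not Vinmark; it does not apply.
Duty = $957,200.00 × 4% = $38,288.00.
Total = $36,759.47 + $10,001.88 + $1,941.13 + $38,288.00 = $86,990.48.

$86,990.48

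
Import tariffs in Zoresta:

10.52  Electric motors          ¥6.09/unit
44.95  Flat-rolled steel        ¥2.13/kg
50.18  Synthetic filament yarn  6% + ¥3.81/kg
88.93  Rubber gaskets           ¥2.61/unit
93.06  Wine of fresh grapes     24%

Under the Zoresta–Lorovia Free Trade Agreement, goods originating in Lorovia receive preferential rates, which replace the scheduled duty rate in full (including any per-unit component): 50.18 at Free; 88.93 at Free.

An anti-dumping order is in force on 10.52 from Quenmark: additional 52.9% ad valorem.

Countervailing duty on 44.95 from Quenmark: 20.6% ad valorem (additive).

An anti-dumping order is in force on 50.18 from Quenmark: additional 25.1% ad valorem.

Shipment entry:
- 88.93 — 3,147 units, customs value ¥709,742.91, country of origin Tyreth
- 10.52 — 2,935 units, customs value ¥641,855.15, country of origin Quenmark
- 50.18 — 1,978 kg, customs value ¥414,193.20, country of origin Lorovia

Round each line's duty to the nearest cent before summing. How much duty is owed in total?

Line 1 (88.93, Tyreth, 3,147 units, ¥709,742.91):
Base rate for 88.93 is ¥2.61/unit.
88.93 has an FTA preferential rate, but origin Tyreth is not Lorovia; base rate stands.
Duty = 3,147 × ¥2.61 = ¥8,213.67.
Line 2 (10.52, Quenmark, 2,935 units, ¥641,855.15):
Base rate for 10.52 is ¥6.09/unit.
Additional duty on 10.52 from Quenmark: +52.9% ad valorem. Applied ad valorem rate = 52.9%.
Duty = ¥641,855.15 × 52.9% + 2,935 × ¥6.09 = ¥357,415.52.
Line 3 (50.18, Lorovia, 1,978 kg, ¥414,193.20):
Base rate for 50.18 is 6% + ¥3.81/kg.
Origin Lorovia qualifies under the Zoresta–Lorovia agreement and 50.18 is covered: preferential rate Free applies instead.
The additional-duty order on 50.18 targets Quenmark, not Lorovia; it does not apply.
Duty = ¥414,193.20 × 0% = ¥0.00.
Total = ¥8,213.67 + ¥357,415.52 + ¥0.00 = ¥365,629.19.

¥365,629.19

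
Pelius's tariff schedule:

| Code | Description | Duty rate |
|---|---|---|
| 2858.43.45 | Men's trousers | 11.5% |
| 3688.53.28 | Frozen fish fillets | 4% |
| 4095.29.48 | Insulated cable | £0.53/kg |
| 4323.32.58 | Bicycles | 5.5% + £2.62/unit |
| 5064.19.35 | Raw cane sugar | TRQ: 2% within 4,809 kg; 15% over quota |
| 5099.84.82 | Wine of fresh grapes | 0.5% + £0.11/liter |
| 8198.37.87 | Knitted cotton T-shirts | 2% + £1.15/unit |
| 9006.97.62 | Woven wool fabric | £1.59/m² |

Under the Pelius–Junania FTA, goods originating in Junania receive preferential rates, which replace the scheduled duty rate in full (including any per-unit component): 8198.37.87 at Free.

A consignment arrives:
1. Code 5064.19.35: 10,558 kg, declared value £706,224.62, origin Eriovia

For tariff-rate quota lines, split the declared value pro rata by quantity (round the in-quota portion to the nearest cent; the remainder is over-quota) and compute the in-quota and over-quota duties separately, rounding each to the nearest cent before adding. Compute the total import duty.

£64,116.07

Line 1 (5064.19.35, Eriovia, 10,558 kg, £706,224.62):
Code 5064.19.35 is under a tariff-rate quota (threshold 4,809 kg). In-quota: 4,809 kg at 2%; over-quota: 5,749 kg at 15%.
Pro-rata value split: in-quota = £706,224.62 × 4,809/10,558 = £321,674.01; over-quota = £706,224.62 − £321,674.01 = £384,550.61.
In-quota duty = £321,674.01 × 2% = £6,433.48. Over-quota duty = £384,550.61 × 15% = £57,682.59.
Line duty = £6,433.48 + £57,682.59 = £64,116.07.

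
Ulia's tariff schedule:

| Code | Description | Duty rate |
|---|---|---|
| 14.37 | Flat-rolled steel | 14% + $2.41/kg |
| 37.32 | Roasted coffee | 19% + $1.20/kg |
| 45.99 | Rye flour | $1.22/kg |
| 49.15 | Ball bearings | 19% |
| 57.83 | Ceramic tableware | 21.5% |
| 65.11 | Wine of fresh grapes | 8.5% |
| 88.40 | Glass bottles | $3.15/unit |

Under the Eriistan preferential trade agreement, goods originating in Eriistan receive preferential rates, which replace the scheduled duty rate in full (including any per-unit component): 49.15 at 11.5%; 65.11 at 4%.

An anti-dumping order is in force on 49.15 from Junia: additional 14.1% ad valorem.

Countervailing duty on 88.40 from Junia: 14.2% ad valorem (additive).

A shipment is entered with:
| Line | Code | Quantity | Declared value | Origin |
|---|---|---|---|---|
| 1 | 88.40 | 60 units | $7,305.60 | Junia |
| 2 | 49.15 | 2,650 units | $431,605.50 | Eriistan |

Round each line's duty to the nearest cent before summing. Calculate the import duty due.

$50,861.03

Line 1 (88.40, Junia, 60 units, $7,305.60):
Base rate for 88.40 is $3.15/unit.
Additional duty on 88.40 from Junia: +14.2% ad valorem. Applied ad valorem rate = 14.2%.
Duty = $7,305.60 × 14.2% + 60 × $3.15 = $1,226.40.
Line 2 (49.15, Eriistan, 2,650 units, $431,605.50):
Base rate for 49.15 is 19%.
Origin Eriistan qualifies under the Ulia–Eriistan agreement and 49.15 is covered: preferential rate 11.5% applies instead.
The additional-duty order on 49.15 targets Junia, not Eriistan; it does not apply.
Duty = $431,605.50 × 11.5% = $49,634.63.
Total = $1,226.40 + $49,634.63 = $50,861.03.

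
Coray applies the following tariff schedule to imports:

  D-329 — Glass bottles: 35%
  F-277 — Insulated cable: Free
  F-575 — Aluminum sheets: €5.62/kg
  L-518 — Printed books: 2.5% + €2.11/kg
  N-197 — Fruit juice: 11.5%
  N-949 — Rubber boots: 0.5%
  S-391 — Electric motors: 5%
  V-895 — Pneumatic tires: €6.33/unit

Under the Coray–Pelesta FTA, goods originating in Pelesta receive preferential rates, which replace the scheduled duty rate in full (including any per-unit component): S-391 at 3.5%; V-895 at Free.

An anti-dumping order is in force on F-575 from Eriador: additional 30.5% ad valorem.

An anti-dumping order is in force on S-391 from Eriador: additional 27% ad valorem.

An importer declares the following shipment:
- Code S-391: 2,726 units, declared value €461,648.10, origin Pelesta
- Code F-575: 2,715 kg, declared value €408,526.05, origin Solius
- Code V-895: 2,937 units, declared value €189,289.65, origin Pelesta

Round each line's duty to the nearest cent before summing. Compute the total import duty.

Line 1 (S-391, Pelesta, 2,726 units, €461,648.10):
Base rate for S-391 is 5%.
Origin Pelesta qualifies under the Coray–Pelesta agreement and S-391 is covered: preferential rate 3.5% applies instead.
The additional-duty order on S-391 targets Eriador, not Pelesta; it does not apply.
Duty = €461,648.10 × 3.5% = €16,157.68.
Line 2 (F-575, Solius, 2,715 kg, €408,526.05):
Base rate for F-575 is €5.62/kg.
The additional-duty order on F-575 targets Eriador, not Solius; it does not apply.
Duty = 2,715 × €5.62 = €15,258.30.
Line 3 (V-895, Pelesta, 2,937 units, €189,289.65):
Base rate for V-895 is €6.33/unit.
Origin Pelesta qualifies under the Coray–Pelesta agreement and V-895 is covered: preferential rate Free applies instead.
Duty = €189,289.65 × 0% = €0.00.
Total = €16,157.68 + €15,258.30 + €0.00 = €31,415.98.

€31,415.98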